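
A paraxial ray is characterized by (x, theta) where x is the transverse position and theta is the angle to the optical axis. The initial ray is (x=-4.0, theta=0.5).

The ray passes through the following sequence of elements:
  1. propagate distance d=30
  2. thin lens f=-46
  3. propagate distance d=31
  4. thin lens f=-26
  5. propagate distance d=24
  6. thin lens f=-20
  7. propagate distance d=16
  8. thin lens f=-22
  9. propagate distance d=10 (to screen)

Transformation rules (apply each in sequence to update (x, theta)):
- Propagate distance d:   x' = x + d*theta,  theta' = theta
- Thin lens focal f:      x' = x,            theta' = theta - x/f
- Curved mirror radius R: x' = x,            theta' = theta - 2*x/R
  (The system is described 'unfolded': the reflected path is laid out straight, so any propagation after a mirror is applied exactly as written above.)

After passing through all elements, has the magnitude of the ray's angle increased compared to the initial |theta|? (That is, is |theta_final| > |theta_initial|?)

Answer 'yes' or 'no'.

Answer: yes

Derivation:
Initial: x=-4.0000 theta=0.5000
After 1 (propagate distance d=30): x=11.0000 theta=0.5000
After 2 (thin lens f=-46): x=11.0000 theta=17/23 (≈0.7391)
After 3 (propagate distance d=31): x=780/23 (≈33.9130) theta=17/23 (≈0.7391)
After 4 (thin lens f=-26): x=780/23 (≈33.9130) theta=47/23 (≈2.0435)
After 5 (propagate distance d=24): x=1908/23 (≈82.9565) theta=47/23 (≈2.0435)
After 6 (thin lens f=-20): x=1908/23 (≈82.9565) theta=712/115 (≈6.1913)
After 7 (propagate distance d=16): x=20932/115 (≈182.0174) theta=712/115 (≈6.1913)
After 8 (thin lens f=-22): x=20932/115 (≈182.0174) theta=18298/1265 (≈14.4648)
After 9 (propagate distance d=10 (to screen)): x=413232/1265 (≈326.6656) theta=18298/1265 (≈14.4648)
|theta_initial|=0.5000 |theta_final|=18298/1265 (≈14.4648) -> increased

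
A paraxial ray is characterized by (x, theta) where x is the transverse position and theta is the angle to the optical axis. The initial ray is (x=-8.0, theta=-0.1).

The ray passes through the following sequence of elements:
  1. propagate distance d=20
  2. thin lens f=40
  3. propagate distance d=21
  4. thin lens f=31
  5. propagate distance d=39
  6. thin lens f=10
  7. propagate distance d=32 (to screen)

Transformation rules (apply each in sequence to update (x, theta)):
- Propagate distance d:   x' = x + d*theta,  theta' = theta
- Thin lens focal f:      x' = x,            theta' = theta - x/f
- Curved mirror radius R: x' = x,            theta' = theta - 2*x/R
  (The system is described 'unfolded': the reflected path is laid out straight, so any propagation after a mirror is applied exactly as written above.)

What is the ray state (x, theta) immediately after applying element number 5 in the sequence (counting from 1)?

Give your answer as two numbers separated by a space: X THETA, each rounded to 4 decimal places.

Initial: x=-8.0000 theta=-0.1000
After 1 (propagate distance d=20): x=-10.0000 theta=-0.1000
After 2 (thin lens f=40): x=-10.0000 theta=0.1500
After 3 (propagate distance d=21): x=-6.8500 theta=0.1500
After 4 (thin lens f=31): x=-6.8500 theta=23/62 (≈0.3710)
After 5 (propagate distance d=39): x=4723/620 (≈7.6177) theta=23/62 (≈0.3710)
Rounded to 4 decimal places: x = 7.6177, theta = 0.3710

Answer: 7.6177 0.3710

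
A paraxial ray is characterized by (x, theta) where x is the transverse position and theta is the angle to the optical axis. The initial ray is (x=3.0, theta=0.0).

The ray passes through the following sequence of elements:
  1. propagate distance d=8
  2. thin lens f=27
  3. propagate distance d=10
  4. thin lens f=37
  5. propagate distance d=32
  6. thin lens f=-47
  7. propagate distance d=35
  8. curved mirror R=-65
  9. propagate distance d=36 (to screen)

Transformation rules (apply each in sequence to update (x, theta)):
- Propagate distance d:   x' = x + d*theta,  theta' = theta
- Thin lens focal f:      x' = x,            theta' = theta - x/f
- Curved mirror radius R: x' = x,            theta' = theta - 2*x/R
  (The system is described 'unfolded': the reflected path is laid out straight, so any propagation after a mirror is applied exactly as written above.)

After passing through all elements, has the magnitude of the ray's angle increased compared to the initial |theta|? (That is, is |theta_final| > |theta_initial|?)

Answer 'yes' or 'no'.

Answer: yes

Derivation:
Initial: x=3.0000 theta=0.0000
After 1 (propagate distance d=8): x=3.0000 theta=0.0000
After 2 (thin lens f=27): x=3.0000 theta=-1/9 (≈-0.1111)
After 3 (propagate distance d=10): x=17/9 (≈1.8889) theta=-1/9 (≈-0.1111)
After 4 (thin lens f=37): x=17/9 (≈1.8889) theta=-6/37 (≈-0.1622)
After 5 (propagate distance d=32): x=-1099/333 (≈-3.3003) theta=-6/37 (≈-0.1622)
After 6 (thin lens f=-47): x=-1099/333 (≈-3.3003) theta=-3637/15651 (≈-0.2324)
After 7 (propagate distance d=35): x=-178948/15651 (≈-11.4336) theta=-3637/15651 (≈-0.2324)
After 8 (curved mirror R=-65): x=-178948/15651 (≈-11.4336) theta=-594301/1017315 (≈-0.5842)
After 9 (propagate distance d=36 (to screen)): x=-33026456/1017315 (≈-32.4643) theta=-594301/1017315 (≈-0.5842)
|theta_initial|=0.0000 |theta_final|=594301/1017315 (≈0.5842) -> increased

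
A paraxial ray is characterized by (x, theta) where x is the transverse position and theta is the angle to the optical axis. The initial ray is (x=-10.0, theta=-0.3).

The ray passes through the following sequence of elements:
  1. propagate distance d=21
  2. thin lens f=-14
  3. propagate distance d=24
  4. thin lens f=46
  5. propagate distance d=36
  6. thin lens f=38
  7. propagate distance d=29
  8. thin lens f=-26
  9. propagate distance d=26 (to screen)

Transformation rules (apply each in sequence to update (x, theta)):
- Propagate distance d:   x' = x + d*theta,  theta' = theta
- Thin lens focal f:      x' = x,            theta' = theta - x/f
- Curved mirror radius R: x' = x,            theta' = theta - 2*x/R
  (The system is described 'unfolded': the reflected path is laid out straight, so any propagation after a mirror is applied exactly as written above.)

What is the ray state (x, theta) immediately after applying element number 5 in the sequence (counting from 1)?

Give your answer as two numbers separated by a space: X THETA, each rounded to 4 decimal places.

Initial: x=-10.0000 theta=-0.3000
After 1 (propagate distance d=21): x=-16.3000 theta=-0.3000
After 2 (thin lens f=-14): x=-16.3000 theta=-41/28 (≈-1.4643)
After 3 (propagate distance d=24): x=-3601/70 (≈-51.4429) theta=-41/28 (≈-1.4643)
After 4 (thin lens f=46): x=-3601/70 (≈-51.4429) theta=-557/1610 (≈-0.3460)
After 5 (propagate distance d=36): x=-20575/322 (≈-63.8975) theta=-557/1610 (≈-0.3460)
Rounded to 4 decimal places: x = -63.8975, theta = -0.3460

Answer: -63.8975 -0.3460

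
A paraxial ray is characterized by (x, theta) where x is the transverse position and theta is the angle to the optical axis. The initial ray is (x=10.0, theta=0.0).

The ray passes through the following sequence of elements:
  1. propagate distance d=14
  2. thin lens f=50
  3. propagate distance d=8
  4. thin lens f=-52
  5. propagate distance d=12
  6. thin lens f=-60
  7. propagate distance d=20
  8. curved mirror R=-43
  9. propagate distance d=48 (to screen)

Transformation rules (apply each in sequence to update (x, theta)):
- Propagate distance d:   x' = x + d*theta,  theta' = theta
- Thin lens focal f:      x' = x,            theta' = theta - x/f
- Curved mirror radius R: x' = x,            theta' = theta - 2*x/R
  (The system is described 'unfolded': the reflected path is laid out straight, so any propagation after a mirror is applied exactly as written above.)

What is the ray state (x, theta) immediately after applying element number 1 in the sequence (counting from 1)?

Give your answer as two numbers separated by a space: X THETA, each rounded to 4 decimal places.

Answer: 10.0000 0.0000

Derivation:
Initial: x=10.0000 theta=0.0000
After 1 (propagate distance d=14): x=10.0000 theta=0.0000
Rounded to 4 decimal places: x = 10.0000, theta = 0.0000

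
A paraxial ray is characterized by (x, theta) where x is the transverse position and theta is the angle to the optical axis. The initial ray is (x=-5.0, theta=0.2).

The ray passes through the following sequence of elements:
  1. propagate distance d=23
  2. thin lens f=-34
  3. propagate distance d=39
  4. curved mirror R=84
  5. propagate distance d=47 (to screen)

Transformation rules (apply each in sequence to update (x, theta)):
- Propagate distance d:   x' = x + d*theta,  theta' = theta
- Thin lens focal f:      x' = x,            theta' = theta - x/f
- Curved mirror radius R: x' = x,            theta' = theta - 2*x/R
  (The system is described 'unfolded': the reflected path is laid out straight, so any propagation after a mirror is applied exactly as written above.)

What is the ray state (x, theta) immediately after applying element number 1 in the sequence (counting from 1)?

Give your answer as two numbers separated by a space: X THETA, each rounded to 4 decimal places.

Initial: x=-5.0000 theta=0.2000
After 1 (propagate distance d=23): x=-0.4000 theta=0.2000
Rounded to 4 decimal places: x = -0.4000, theta = 0.2000

Answer: -0.4000 0.2000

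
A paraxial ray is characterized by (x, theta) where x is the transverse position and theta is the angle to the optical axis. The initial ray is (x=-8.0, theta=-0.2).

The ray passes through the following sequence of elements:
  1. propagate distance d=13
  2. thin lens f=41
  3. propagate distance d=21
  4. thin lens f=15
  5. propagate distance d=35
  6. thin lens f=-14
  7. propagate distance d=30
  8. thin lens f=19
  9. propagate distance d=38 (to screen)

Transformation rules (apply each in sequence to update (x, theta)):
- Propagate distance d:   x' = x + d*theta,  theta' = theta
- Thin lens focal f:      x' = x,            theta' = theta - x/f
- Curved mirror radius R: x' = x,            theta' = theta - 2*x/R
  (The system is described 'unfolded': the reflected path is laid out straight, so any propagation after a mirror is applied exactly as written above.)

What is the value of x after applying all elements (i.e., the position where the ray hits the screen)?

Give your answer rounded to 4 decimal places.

Initial: x=-8.0000 theta=-0.2000
After 1 (propagate distance d=13): x=-10.6000 theta=-0.2000
After 2 (thin lens f=41): x=-10.6000 theta=12/205 (≈0.0585)
After 3 (propagate distance d=21): x=-1921/205 (≈-9.3707) theta=12/205 (≈0.0585)
After 4 (thin lens f=15): x=-1921/205 (≈-9.3707) theta=2101/3075 (≈0.6833)
After 5 (propagate distance d=35): x=8944/615 (≈14.5431) theta=2101/3075 (≈0.6833)
After 6 (thin lens f=-14): x=8944/615 (≈14.5431) theta=37067/21525 (≈1.7220)
After 7 (propagate distance d=30): x=57002/861 (≈66.2044) theta=37067/21525 (≈1.7220)
After 8 (thin lens f=19): x=57002/861 (≈66.2044) theta=-240259/136325 (≈-1.7624)
After 9 (propagate distance d=38 (to screen)): x=-16504/21525 (≈-0.7667) theta=-240259/136325 (≈-1.7624)
Rounded to 4 decimal places: x = -0.7667

Answer: -0.7667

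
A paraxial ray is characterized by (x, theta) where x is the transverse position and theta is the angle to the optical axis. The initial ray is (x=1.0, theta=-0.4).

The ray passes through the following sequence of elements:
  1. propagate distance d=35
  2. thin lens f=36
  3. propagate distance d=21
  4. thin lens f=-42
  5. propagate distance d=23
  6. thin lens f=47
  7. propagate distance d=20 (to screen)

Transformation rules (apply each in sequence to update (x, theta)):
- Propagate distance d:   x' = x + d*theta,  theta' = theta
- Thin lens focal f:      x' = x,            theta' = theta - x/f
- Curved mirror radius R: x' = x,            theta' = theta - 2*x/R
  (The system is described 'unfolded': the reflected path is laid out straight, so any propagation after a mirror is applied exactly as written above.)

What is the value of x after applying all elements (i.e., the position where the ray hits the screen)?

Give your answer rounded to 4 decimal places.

Answer: -20.1548

Derivation:
Initial: x=1.0000 theta=-0.4000
After 1 (propagate distance d=35): x=-13.0000 theta=-0.4000
After 2 (thin lens f=36): x=-13.0000 theta=-7/180 (≈-0.0389)
After 3 (propagate distance d=21): x=-829/60 (≈-13.8167) theta=-7/180 (≈-0.0389)
After 4 (thin lens f=-42): x=-829/60 (≈-13.8167) theta=-103/280 (≈-0.3679)
After 5 (propagate distance d=23): x=-18713/840 (≈-22.2774) theta=-103/280 (≈-0.3679)
After 6 (thin lens f=47): x=-18713/840 (≈-22.2774) theta=419/3948 (≈0.1061)
After 7 (propagate distance d=20 (to screen)): x=-37891/1880 (≈-20.1548) theta=419/3948 (≈0.1061)
Rounded to 4 decimal places: x = -20.1548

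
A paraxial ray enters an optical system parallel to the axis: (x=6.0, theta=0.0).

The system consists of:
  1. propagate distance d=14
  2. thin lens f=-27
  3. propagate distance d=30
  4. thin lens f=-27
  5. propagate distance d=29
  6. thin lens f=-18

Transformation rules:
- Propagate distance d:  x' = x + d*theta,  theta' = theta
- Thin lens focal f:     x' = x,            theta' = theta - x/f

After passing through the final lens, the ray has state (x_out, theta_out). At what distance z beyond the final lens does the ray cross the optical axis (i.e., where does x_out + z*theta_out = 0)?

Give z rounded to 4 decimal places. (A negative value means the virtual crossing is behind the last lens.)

Answer: -13.0399

Derivation:
Initial: x=6.0000 theta=0.0000
After 1 (propagate distance d=14): x=6.0000 theta=0.0000
After 2 (thin lens f=-27): x=6.0000 theta=2/9 (≈0.2222)
After 3 (propagate distance d=30): x=38/3 (≈12.6667) theta=2/9 (≈0.2222)
After 4 (thin lens f=-27): x=38/3 (≈12.6667) theta=56/81 (≈0.6914)
After 5 (propagate distance d=29): x=2650/81 (≈32.7160) theta=56/81 (≈0.6914)
After 6 (thin lens f=-18): x=2650/81 (≈32.7160) theta=1829/729 (≈2.5089)
z_focus = -x_out/theta_out = -(2650/81)/(1829/729) = -23850/1829 ≈ -13.0399
Rounded to 4 decimal places: z = -13.0399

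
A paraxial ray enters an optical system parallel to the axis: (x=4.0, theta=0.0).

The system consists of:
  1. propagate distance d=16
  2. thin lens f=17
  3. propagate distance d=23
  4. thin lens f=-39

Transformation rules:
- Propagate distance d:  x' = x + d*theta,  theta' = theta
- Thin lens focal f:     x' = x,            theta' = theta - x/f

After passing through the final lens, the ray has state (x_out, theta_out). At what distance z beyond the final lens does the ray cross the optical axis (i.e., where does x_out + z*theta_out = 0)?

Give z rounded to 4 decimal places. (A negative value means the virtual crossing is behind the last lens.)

Answer: -5.2000

Derivation:
Initial: x=4.0000 theta=0.0000
After 1 (propagate distance d=16): x=4.0000 theta=0.0000
After 2 (thin lens f=17): x=4.0000 theta=-4/17 (≈-0.2353)
After 3 (propagate distance d=23): x=-24/17 (≈-1.4118) theta=-4/17 (≈-0.2353)
After 4 (thin lens f=-39): x=-24/17 (≈-1.4118) theta=-60/221 (≈-0.2715)
z_focus = -x_out/theta_out = -(-24/17)/(-60/221) = -5.2000
Rounded to 4 decimal places: z = -5.2000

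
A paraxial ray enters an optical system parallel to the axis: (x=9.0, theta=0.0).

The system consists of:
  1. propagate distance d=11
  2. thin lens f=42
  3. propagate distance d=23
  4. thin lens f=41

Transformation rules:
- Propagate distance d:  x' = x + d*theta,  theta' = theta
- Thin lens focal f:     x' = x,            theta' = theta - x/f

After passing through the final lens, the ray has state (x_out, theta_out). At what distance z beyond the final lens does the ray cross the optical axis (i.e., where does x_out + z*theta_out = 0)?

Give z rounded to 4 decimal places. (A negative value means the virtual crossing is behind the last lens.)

Answer: 12.9833

Derivation:
Initial: x=9.0000 theta=0.0000
After 1 (propagate distance d=11): x=9.0000 theta=0.0000
After 2 (thin lens f=42): x=9.0000 theta=-3/14 (≈-0.2143)
After 3 (propagate distance d=23): x=57/14 (≈4.0714) theta=-3/14 (≈-0.2143)
After 4 (thin lens f=41): x=57/14 (≈4.0714) theta=-90/287 (≈-0.3136)
z_focus = -x_out/theta_out = -(57/14)/(-90/287) = 779/60 ≈ 12.9833
Rounded to 4 decimal places: z = 12.9833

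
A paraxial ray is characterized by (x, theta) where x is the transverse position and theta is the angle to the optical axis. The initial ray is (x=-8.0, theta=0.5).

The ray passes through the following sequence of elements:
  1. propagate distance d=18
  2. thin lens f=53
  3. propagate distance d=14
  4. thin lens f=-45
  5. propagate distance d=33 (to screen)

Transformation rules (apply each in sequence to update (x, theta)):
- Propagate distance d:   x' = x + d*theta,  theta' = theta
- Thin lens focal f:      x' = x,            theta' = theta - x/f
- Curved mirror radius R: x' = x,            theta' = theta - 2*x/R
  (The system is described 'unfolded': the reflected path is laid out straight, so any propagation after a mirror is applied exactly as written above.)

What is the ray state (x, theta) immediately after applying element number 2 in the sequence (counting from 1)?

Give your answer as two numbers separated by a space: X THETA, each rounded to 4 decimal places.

Initial: x=-8.0000 theta=0.5000
After 1 (propagate distance d=18): x=1.0000 theta=0.5000
After 2 (thin lens f=53): x=1.0000 theta=51/106 (≈0.4811)
Rounded to 4 decimal places: x = 1.0000, theta = 0.4811

Answer: 1.0000 0.4811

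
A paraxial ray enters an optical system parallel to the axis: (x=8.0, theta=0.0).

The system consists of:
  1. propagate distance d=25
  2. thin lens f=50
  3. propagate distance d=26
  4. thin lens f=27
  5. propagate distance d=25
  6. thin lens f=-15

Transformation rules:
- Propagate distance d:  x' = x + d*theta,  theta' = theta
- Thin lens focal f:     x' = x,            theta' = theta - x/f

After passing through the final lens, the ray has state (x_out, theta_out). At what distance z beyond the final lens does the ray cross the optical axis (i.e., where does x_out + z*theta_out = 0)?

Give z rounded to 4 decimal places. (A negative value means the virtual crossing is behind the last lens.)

Initial: x=8.0000 theta=0.0000
After 1 (propagate distance d=25): x=8.0000 theta=0.0000
After 2 (thin lens f=50): x=8.0000 theta=-0.1600
After 3 (propagate distance d=26): x=3.8400 theta=-0.1600
After 4 (thin lens f=27): x=3.8400 theta=-68/225 (≈-0.3022)
After 5 (propagate distance d=25): x=-836/225 (≈-3.7156) theta=-68/225 (≈-0.3022)
After 6 (thin lens f=-15): x=-836/225 (≈-3.7156) theta=-1856/3375 (≈-0.5499)
z_focus = -x_out/theta_out = -(-836/225)/(-1856/3375) = -3135/464 ≈ -6.7565
Rounded to 4 decimal places: z = -6.7565

Answer: -6.7565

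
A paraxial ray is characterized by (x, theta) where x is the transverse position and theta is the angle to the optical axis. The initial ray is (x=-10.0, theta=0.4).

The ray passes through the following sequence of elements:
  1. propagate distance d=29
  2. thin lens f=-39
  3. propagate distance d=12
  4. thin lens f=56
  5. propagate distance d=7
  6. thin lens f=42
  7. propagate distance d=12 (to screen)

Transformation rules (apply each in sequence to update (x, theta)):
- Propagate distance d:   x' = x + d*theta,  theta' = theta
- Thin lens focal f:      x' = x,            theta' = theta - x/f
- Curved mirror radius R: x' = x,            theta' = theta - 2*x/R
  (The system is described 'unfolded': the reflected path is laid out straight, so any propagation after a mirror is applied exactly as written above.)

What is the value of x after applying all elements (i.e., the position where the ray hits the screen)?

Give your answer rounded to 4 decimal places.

Answer: 10.3282

Derivation:
Initial: x=-10.0000 theta=0.4000
After 1 (propagate distance d=29): x=1.6000 theta=0.4000
After 2 (thin lens f=-39): x=1.6000 theta=86/195 (≈0.4410)
After 3 (propagate distance d=12): x=448/65 (≈6.8923) theta=86/195 (≈0.4410)
After 4 (thin lens f=56): x=448/65 (≈6.8923) theta=62/195 (≈0.3179)
After 5 (propagate distance d=7): x=1778/195 (≈9.1179) theta=62/195 (≈0.3179)
After 6 (thin lens f=42): x=1778/195 (≈9.1179) theta=59/585 (≈0.1009)
After 7 (propagate distance d=12 (to screen)): x=2014/195 (≈10.3282) theta=59/585 (≈0.1009)
Rounded to 4 decimal places: x = 10.3282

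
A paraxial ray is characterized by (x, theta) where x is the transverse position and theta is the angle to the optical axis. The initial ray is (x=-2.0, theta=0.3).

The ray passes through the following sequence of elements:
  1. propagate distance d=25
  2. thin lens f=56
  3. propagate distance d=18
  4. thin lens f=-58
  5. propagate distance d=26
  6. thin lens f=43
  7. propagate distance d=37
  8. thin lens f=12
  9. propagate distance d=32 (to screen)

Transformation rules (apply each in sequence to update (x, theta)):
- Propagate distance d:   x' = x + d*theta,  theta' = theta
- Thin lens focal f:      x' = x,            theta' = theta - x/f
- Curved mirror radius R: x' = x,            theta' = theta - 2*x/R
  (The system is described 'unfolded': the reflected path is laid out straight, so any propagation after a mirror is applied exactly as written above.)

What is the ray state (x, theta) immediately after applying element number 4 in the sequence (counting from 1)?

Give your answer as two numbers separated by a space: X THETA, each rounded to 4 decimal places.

Answer: 9.1321 0.3592

Derivation:
Initial: x=-2.0000 theta=0.3000
After 1 (propagate distance d=25): x=5.5000 theta=0.3000
After 2 (thin lens f=56): x=5.5000 theta=113/560 (≈0.2018)
After 3 (propagate distance d=18): x=2557/280 (≈9.1321) theta=113/560 (≈0.2018)
After 4 (thin lens f=-58): x=2557/280 (≈9.1321) theta=2917/8120 (≈0.3592)
Rounded to 4 decimal places: x = 9.1321, theta = 0.3592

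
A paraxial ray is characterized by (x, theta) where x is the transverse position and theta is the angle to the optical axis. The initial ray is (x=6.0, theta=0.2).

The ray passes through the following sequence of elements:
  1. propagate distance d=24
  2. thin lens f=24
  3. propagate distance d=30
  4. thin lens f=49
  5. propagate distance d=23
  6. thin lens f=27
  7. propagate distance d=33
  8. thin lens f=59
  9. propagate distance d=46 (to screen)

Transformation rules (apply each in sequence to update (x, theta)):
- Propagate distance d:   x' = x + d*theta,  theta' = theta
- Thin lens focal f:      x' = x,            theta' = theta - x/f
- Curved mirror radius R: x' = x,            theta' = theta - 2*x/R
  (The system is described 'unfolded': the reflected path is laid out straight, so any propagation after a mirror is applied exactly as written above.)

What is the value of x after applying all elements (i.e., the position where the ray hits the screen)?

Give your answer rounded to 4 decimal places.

Initial: x=6.0000 theta=0.2000
After 1 (propagate distance d=24): x=10.8000 theta=0.2000
After 2 (thin lens f=24): x=10.8000 theta=-0.2500
After 3 (propagate distance d=30): x=3.3000 theta=-0.2500
After 4 (thin lens f=49): x=3.3000 theta=-311/980 (≈-0.3173)
After 5 (propagate distance d=23): x=-3919/980 (≈-3.9990) theta=-311/980 (≈-0.3173)
After 6 (thin lens f=27): x=-3919/980 (≈-3.9990) theta=-2239/13230 (≈-0.1692)
After 7 (propagate distance d=33): x=-84529/8820 (≈-9.5838) theta=-2239/13230 (≈-0.1692)
After 8 (thin lens f=59): x=-84529/8820 (≈-9.5838) theta=-2123/312228 (≈-0.0068)
After 9 (propagate distance d=46 (to screen)): x=-15449923/1561140 (≈-9.8966) theta=-2123/312228 (≈-0.0068)
Rounded to 4 decimal places: x = -9.8966

Answer: -9.8966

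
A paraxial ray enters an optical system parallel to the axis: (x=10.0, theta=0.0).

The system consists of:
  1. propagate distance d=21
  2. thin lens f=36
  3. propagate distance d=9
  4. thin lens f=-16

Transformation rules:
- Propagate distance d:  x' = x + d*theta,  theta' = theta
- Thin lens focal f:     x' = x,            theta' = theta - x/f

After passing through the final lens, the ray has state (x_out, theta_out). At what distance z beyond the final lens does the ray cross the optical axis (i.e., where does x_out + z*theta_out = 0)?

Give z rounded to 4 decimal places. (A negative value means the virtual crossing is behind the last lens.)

Answer: -39.2727

Derivation:
Initial: x=10.0000 theta=0.0000
After 1 (propagate distance d=21): x=10.0000 theta=0.0000
After 2 (thin lens f=36): x=10.0000 theta=-5/18 (≈-0.2778)
After 3 (propagate distance d=9): x=7.5000 theta=-5/18 (≈-0.2778)
After 4 (thin lens f=-16): x=7.5000 theta=55/288 (≈0.1910)
z_focus = -x_out/theta_out = -(7.5000)/(55/288) = -432/11 ≈ -39.2727
Rounded to 4 decimal places: z = -39.2727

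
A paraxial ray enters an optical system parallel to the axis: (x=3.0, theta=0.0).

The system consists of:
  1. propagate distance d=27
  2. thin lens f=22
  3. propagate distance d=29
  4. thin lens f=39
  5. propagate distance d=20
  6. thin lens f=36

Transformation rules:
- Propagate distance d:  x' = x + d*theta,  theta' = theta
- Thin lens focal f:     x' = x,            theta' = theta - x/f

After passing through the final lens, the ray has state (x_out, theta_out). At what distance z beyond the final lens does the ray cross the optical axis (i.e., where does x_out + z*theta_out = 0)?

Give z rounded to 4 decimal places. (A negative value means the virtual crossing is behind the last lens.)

Initial: x=3.0000 theta=0.0000
After 1 (propagate distance d=27): x=3.0000 theta=0.0000
After 2 (thin lens f=22): x=3.0000 theta=-3/22 (≈-0.1364)
After 3 (propagate distance d=29): x=-21/22 (≈-0.9545) theta=-3/22 (≈-0.1364)
After 4 (thin lens f=39): x=-21/22 (≈-0.9545) theta=-16/143 (≈-0.1119)
After 5 (propagate distance d=20): x=-83/26 (≈-3.1923) theta=-16/143 (≈-0.1119)
After 6 (thin lens f=36): x=-83/26 (≈-3.1923) theta=-239/10296 (≈-0.0232)
z_focus = -x_out/theta_out = -(-83/26)/(-239/10296) = -32868/239 ≈ -137.5230
Rounded to 4 decimal places: z = -137.5230

Answer: -137.5230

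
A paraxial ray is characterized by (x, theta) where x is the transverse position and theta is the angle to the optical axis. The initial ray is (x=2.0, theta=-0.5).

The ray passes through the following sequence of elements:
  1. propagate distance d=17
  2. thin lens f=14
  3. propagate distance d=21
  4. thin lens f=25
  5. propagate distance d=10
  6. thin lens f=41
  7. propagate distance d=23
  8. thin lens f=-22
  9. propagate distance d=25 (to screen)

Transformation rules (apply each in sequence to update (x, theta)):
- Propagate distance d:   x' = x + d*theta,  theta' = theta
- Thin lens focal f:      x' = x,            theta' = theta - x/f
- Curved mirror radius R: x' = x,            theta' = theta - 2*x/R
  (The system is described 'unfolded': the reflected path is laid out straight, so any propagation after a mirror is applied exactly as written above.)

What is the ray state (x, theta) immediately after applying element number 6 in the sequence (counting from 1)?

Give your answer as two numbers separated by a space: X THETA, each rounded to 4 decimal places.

Initial: x=2.0000 theta=-0.5000
After 1 (propagate distance d=17): x=-6.5000 theta=-0.5000
After 2 (thin lens f=14): x=-6.5000 theta=-1/28 (≈-0.0357)
After 3 (propagate distance d=21): x=-7.2500 theta=-1/28 (≈-0.0357)
After 4 (thin lens f=25): x=-7.2500 theta=89/350 (≈0.2543)
After 5 (propagate distance d=10): x=-659/140 (≈-4.7071) theta=89/350 (≈0.2543)
After 6 (thin lens f=41): x=-659/140 (≈-4.7071) theta=10593/28700 (≈0.3691)
Rounded to 4 decimal places: x = -4.7071, theta = 0.3691

Answer: -4.7071 0.3691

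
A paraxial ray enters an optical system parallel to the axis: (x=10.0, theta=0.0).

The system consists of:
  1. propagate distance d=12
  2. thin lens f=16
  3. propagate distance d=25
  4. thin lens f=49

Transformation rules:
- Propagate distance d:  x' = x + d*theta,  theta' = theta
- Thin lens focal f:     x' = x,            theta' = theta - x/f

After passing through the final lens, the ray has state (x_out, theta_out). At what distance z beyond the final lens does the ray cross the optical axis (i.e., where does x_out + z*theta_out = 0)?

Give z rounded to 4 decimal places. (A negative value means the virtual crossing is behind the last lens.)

Initial: x=10.0000 theta=0.0000
After 1 (propagate distance d=12): x=10.0000 theta=0.0000
After 2 (thin lens f=16): x=10.0000 theta=-0.6250
After 3 (propagate distance d=25): x=-5.6250 theta=-0.6250
After 4 (thin lens f=49): x=-5.6250 theta=-25/49 (≈-0.5102)
z_focus = -x_out/theta_out = -(-5.6250)/(-25/49) = -11.0250
Rounded to 4 decimal places: z = -11.0250

Answer: -11.0250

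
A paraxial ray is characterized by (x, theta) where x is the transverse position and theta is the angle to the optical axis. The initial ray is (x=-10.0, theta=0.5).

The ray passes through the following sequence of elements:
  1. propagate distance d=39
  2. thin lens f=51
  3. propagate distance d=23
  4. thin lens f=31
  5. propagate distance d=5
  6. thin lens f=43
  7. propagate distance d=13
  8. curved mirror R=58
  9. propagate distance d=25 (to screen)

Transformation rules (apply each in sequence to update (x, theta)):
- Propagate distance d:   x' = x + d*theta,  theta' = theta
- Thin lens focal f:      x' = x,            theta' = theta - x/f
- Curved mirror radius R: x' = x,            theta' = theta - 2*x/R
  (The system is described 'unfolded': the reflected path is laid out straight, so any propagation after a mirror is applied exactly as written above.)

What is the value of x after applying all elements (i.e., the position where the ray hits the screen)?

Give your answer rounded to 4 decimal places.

Answer: -13.6044

Derivation:
Initial: x=-10.0000 theta=0.5000
After 1 (propagate distance d=39): x=9.5000 theta=0.5000
After 2 (thin lens f=51): x=9.5000 theta=16/51 (≈0.3137)
After 3 (propagate distance d=23): x=1705/102 (≈16.7157) theta=16/51 (≈0.3137)
After 4 (thin lens f=31): x=1705/102 (≈16.7157) theta=-23/102 (≈-0.2255)
After 5 (propagate distance d=5): x=265/17 (≈15.5882) theta=-23/102 (≈-0.2255)
After 6 (thin lens f=43): x=265/17 (≈15.5882) theta=-2579/4386 (≈-0.5880)
After 7 (propagate distance d=13): x=34843/4386 (≈7.9441) theta=-2579/4386 (≈-0.5880)
After 8 (curved mirror R=58): x=34843/4386 (≈7.9441) theta=-54817/63597 (≈-0.8619)
After 9 (propagate distance d=25 (to screen)): x=-576801/42398 (≈-13.6044) theta=-54817/63597 (≈-0.8619)
Rounded to 4 decimal places: x = -13.6044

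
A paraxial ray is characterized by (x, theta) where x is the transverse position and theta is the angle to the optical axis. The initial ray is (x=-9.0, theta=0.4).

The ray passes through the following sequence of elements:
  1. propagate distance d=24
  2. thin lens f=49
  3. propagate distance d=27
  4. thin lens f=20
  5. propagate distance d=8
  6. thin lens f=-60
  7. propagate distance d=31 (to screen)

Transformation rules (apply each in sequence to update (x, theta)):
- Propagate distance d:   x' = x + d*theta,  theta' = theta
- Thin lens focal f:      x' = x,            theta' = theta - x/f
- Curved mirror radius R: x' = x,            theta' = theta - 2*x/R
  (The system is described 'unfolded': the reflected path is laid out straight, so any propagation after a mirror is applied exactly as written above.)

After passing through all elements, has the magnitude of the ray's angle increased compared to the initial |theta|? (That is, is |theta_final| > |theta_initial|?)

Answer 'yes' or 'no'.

Initial: x=-9.0000 theta=0.4000
After 1 (propagate distance d=24): x=0.6000 theta=0.4000
After 2 (thin lens f=49): x=0.6000 theta=19/49 (≈0.3878)
After 3 (propagate distance d=27): x=2712/245 (≈11.0694) theta=19/49 (≈0.3878)
After 4 (thin lens f=20): x=2712/245 (≈11.0694) theta=-29/175 (≈-0.1657)
After 5 (propagate distance d=8): x=11936/1225 (≈9.7437) theta=-29/175 (≈-0.1657)
After 6 (thin lens f=-60): x=11936/1225 (≈9.7437) theta=-61/18375 (≈-0.0033)
After 7 (propagate distance d=31 (to screen)): x=25307/2625 (≈9.6408) theta=-61/18375 (≈-0.0033)
|theta_initial|=0.4000 |theta_final|=61/18375 (≈0.0033) -> not increased

Answer: no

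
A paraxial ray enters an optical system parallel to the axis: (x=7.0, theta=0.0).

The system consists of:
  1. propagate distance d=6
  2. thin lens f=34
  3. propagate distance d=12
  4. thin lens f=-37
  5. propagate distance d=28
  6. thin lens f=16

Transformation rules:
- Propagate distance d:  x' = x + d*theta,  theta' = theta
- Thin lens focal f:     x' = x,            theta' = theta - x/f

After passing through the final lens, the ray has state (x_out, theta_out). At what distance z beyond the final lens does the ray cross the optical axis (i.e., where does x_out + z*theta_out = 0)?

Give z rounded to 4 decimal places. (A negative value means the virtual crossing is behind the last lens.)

Initial: x=7.0000 theta=0.0000
After 1 (propagate distance d=6): x=7.0000 theta=0.0000
After 2 (thin lens f=34): x=7.0000 theta=-7/34 (≈-0.2059)
After 3 (propagate distance d=12): x=77/17 (≈4.5294) theta=-7/34 (≈-0.2059)
After 4 (thin lens f=-37): x=77/17 (≈4.5294) theta=-105/1258 (≈-0.0835)
After 5 (propagate distance d=28): x=1379/629 (≈2.1924) theta=-105/1258 (≈-0.0835)
After 6 (thin lens f=16): x=1379/629 (≈2.1924) theta=-2219/10064 (≈-0.2205)
z_focus = -x_out/theta_out = -(1379/629)/(-2219/10064) = 3152/317 ≈ 9.9432
Rounded to 4 decimal places: z = 9.9432

Answer: 9.9432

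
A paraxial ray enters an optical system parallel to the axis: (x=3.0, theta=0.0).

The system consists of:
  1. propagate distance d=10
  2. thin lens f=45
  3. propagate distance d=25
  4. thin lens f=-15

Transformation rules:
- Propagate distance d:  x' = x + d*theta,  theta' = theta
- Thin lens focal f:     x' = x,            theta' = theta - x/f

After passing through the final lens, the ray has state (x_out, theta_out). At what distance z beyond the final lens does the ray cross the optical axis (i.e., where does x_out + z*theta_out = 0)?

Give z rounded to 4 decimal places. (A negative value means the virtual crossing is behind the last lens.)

Answer: -60.0000

Derivation:
Initial: x=3.0000 theta=0.0000
After 1 (propagate distance d=10): x=3.0000 theta=0.0000
After 2 (thin lens f=45): x=3.0000 theta=-1/15 (≈-0.0667)
After 3 (propagate distance d=25): x=4/3 (≈1.3333) theta=-1/15 (≈-0.0667)
After 4 (thin lens f=-15): x=4/3 (≈1.3333) theta=1/45 (≈0.0222)
z_focus = -x_out/theta_out = -(4/3)/(1/45) = -60.0000
Rounded to 4 decimal places: z = -60.0000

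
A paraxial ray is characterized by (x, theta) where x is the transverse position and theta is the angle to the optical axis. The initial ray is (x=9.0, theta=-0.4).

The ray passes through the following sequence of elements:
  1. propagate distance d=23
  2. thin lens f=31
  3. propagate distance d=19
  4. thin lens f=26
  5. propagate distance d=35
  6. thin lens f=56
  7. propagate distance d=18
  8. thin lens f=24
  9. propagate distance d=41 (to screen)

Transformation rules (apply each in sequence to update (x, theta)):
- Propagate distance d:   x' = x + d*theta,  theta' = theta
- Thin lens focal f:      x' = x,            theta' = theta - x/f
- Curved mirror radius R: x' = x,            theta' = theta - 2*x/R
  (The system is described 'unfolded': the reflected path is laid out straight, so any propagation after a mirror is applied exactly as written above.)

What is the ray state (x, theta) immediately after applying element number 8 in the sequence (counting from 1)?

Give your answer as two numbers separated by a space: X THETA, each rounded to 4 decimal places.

Initial: x=9.0000 theta=-0.4000
After 1 (propagate distance d=23): x=-0.2000 theta=-0.4000
After 2 (thin lens f=31): x=-0.2000 theta=-61/155 (≈-0.3935)
After 3 (propagate distance d=19): x=-238/31 (≈-7.6774) theta=-61/155 (≈-0.3935)
After 4 (thin lens f=26): x=-238/31 (≈-7.6774) theta=-198/2015 (≈-0.0983)
After 5 (propagate distance d=35): x=-4480/403 (≈-11.1166) theta=-198/2015 (≈-0.0983)
After 6 (thin lens f=56): x=-4480/403 (≈-11.1166) theta=202/2015 (≈0.1002)
After 7 (propagate distance d=18): x=-18764/2015 (≈-9.3122) theta=202/2015 (≈0.1002)
After 8 (thin lens f=24): x=-18764/2015 (≈-9.3122) theta=5903/12090 (≈0.4883)
Rounded to 4 decimal places: x = -9.3122, theta = 0.4883

Answer: -9.3122 0.4883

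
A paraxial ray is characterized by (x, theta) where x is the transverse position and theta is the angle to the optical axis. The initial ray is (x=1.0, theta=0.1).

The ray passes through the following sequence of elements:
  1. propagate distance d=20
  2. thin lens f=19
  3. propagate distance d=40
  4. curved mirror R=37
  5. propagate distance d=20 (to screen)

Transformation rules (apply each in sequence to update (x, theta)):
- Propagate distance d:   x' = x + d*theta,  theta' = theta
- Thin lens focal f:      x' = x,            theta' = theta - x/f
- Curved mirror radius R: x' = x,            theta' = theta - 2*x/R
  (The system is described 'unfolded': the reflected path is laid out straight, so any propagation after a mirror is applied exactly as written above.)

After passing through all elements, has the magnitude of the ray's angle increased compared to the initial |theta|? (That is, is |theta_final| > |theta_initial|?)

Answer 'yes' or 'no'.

Answer: no

Derivation:
Initial: x=1.0000 theta=0.1000
After 1 (propagate distance d=20): x=3.0000 theta=0.1000
After 2 (thin lens f=19): x=3.0000 theta=-11/190 (≈-0.0579)
After 3 (propagate distance d=40): x=13/19 (≈0.6842) theta=-11/190 (≈-0.0579)
After 4 (curved mirror R=37): x=13/19 (≈0.6842) theta=-667/7030 (≈-0.0949)
After 5 (propagate distance d=20 (to screen)): x=-853/703 (≈-1.2134) theta=-667/7030 (≈-0.0949)
|theta_initial|=0.1000 |theta_final|=667/7030 (≈0.0949) -> not increased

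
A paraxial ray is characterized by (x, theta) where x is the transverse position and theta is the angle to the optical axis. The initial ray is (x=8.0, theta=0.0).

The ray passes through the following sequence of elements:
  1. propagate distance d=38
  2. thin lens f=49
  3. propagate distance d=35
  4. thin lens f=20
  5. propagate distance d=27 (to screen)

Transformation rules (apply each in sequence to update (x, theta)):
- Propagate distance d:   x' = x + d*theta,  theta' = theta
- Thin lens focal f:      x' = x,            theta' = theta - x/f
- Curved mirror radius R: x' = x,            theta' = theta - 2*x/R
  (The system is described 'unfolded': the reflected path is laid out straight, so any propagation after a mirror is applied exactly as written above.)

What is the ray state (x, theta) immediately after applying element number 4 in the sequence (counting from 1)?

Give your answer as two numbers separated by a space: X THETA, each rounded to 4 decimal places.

Initial: x=8.0000 theta=0.0000
After 1 (propagate distance d=38): x=8.0000 theta=0.0000
After 2 (thin lens f=49): x=8.0000 theta=-8/49 (≈-0.1633)
After 3 (propagate distance d=35): x=16/7 (≈2.2857) theta=-8/49 (≈-0.1633)
After 4 (thin lens f=20): x=16/7 (≈2.2857) theta=-68/245 (≈-0.2776)
Rounded to 4 decimal places: x = 2.2857, theta = -0.2776

Answer: 2.2857 -0.2776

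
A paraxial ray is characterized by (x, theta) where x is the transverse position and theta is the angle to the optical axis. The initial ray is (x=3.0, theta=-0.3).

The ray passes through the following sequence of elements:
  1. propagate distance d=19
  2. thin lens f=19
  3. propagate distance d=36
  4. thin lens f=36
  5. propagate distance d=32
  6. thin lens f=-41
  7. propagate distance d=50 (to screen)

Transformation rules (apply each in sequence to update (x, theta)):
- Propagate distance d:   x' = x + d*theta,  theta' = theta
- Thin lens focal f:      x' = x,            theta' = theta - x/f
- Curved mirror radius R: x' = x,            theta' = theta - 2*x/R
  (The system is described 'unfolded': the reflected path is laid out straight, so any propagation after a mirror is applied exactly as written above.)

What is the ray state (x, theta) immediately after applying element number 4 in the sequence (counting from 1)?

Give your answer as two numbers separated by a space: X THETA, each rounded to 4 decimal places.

Answer: -8.3842 0.0750

Derivation:
Initial: x=3.0000 theta=-0.3000
After 1 (propagate distance d=19): x=-2.7000 theta=-0.3000
After 2 (thin lens f=19): x=-2.7000 theta=-3/19 (≈-0.1579)
After 3 (propagate distance d=36): x=-1593/190 (≈-8.3842) theta=-3/19 (≈-0.1579)
After 4 (thin lens f=36): x=-1593/190 (≈-8.3842) theta=0.0750
Rounded to 4 decimal places: x = -8.3842, theta = 0.0750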